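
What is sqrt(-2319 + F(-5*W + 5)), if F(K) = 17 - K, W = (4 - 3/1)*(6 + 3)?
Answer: I*sqrt(2262) ≈ 47.56*I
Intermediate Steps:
W = 9 (W = (4 - 3*1)*9 = (4 - 3)*9 = 1*9 = 9)
sqrt(-2319 + F(-5*W + 5)) = sqrt(-2319 + (17 - (-5*9 + 5))) = sqrt(-2319 + (17 - (-45 + 5))) = sqrt(-2319 + (17 - 1*(-40))) = sqrt(-2319 + (17 + 40)) = sqrt(-2319 + 57) = sqrt(-2262) = I*sqrt(2262)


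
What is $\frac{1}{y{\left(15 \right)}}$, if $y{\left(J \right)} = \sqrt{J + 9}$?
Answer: $\frac{\sqrt{6}}{12} \approx 0.20412$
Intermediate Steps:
$y{\left(J \right)} = \sqrt{9 + J}$
$\frac{1}{y{\left(15 \right)}} = \frac{1}{\sqrt{9 + 15}} = \frac{1}{\sqrt{24}} = \frac{1}{2 \sqrt{6}} = \frac{\sqrt{6}}{12}$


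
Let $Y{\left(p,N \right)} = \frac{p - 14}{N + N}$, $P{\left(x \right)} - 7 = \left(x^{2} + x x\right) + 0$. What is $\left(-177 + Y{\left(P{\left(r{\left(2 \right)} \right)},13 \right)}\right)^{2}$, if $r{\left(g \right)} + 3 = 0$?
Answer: $\frac{21077281}{676} \approx 31179.0$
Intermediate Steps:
$r{\left(g \right)} = -3$ ($r{\left(g \right)} = -3 + 0 = -3$)
$P{\left(x \right)} = 7 + 2 x^{2}$ ($P{\left(x \right)} = 7 + \left(\left(x^{2} + x x\right) + 0\right) = 7 + \left(\left(x^{2} + x^{2}\right) + 0\right) = 7 + \left(2 x^{2} + 0\right) = 7 + 2 x^{2}$)
$Y{\left(p,N \right)} = \frac{-14 + p}{2 N}$
$\left(-177 + Y{\left(P{\left(r{\left(2 \right)} \right)},13 \right)}\right)^{2} = \left(-177 + \frac{-14 + \left(7 + 2 \left(-3\right)^{2}\right)}{2 \cdot 13}\right)^{2} = \left(-177 + \frac{1}{2} \cdot \frac{1}{13} \left(-14 + \left(7 + 2 \cdot 9\right)\right)\right)^{2} = \left(-177 + \frac{1}{2} \cdot \frac{1}{13} \left(-14 + \left(7 + 18\right)\right)\right)^{2} = \left(-177 + \frac{1}{2} \cdot \frac{1}{13} \left(-14 + 25\right)\right)^{2} = \left(-177 + \frac{1}{2} \cdot \frac{1}{13} \cdot 11\right)^{2} = \left(-177 + \frac{11}{26}\right)^{2} = \left(- \frac{4591}{26}\right)^{2} = \frac{21077281}{676}$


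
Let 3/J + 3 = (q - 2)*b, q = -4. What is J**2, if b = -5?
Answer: 1/81 ≈ 0.012346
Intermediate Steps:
J = 1/9 (J = 3/(-3 + (-4 - 2)*(-5)) = 3/(-3 - 6*(-5)) = 3/(-3 + 30) = 3/27 = 3*(1/27) = 1/9 ≈ 0.11111)
J**2 = (1/9)**2 = 1/81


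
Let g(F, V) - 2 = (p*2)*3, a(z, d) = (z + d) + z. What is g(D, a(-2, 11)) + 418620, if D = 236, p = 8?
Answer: 418670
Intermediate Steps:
a(z, d) = d + 2*z (a(z, d) = (d + z) + z = d + 2*z)
g(F, V) = 50 (g(F, V) = 2 + (8*2)*3 = 2 + 16*3 = 2 + 48 = 50)
g(D, a(-2, 11)) + 418620 = 50 + 418620 = 418670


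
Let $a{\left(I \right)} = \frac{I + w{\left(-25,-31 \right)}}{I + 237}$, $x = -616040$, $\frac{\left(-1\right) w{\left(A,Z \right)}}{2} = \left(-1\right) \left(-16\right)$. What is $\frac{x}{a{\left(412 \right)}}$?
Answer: $- \frac{19990498}{19} \approx -1.0521 \cdot 10^{6}$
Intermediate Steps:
$w{\left(A,Z \right)} = -32$ ($w{\left(A,Z \right)} = - 2 \left(\left(-1\right) \left(-16\right)\right) = \left(-2\right) 16 = -32$)
$a{\left(I \right)} = \frac{-32 + I}{237 + I}$ ($a{\left(I \right)} = \frac{I - 32}{I + 237} = \frac{-32 + I}{237 + I}$)
$\frac{x}{a{\left(412 \right)}} = - \frac{616040}{\frac{1}{237 + 412} \left(-32 + 412\right)} = - \frac{616040}{\frac{1}{649} \cdot 380} = - \frac{616040}{\frac{380}{649}} = \left(-616040\right) \frac{649}{380} = - \frac{19990498}{19}$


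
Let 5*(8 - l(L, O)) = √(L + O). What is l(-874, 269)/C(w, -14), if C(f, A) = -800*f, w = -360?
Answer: 1/36000 - 11*I*√5/1440000 ≈ 2.7778e-5 - 1.7081e-5*I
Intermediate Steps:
l(L, O) = 8 - √(L + O)/5
l(-874, 269)/C(w, -14) = (8 - √(-874 + 269)/5)/((-800*(-360))) = (8 - 11*I*√5/5)/288000 = (8 - 11*I*√5/5)*(1/288000) = 1/36000 - 11*I*√5/1440000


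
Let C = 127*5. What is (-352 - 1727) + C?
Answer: -1444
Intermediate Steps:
C = 635
(-352 - 1727) + C = (-352 - 1727) + 635 = -2079 + 635 = -1444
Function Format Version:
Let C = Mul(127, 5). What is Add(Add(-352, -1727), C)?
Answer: -1444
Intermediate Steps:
C = 635
Add(Add(-352, -1727), C) = Add(Add(-352, -1727), 635) = Add(-2079, 635) = -1444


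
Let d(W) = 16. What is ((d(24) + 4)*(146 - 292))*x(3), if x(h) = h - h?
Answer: 0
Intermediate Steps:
x(h) = 0
((d(24) + 4)*(146 - 292))*x(3) = ((16 + 4)*(146 - 292))*0 = (20*(-146))*0 = -2920*0 = 0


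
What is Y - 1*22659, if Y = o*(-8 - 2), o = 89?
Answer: -23549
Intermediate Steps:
Y = -890 (Y = 89*(-8 - 2) = 89*(-10) = -890)
Y - 1*22659 = -890 - 1*22659 = -890 - 22659 = -23549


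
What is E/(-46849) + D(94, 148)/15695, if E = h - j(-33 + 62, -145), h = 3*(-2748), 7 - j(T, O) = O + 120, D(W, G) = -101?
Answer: 125160071/735295055 ≈ 0.17022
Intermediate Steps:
j(T, O) = -113 - O (j(T, O) = 7 - (O + 120) = 7 - (120 + O) = 7 + (-120 - O) = -113 - O)
h = -8244
E = -8276 (E = -8244 - (-113 - 1*(-145)) = -8244 - (-113 + 145) = -8244 - 1*32 = -8244 - 32 = -8276)
E/(-46849) + D(94, 148)/15695 = -8276/(-46849) - 101/15695 = -8276*(-1/46849) - 101*1/15695 = 8276/46849 - 101/15695 = 125160071/735295055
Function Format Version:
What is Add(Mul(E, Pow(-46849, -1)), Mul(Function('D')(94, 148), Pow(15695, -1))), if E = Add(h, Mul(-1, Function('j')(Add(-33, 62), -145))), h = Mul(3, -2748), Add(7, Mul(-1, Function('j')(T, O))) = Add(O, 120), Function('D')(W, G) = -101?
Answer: Rational(125160071, 735295055) ≈ 0.17022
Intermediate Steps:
Function('j')(T, O) = Add(-113, Mul(-1, O)) (Function('j')(T, O) = Add(7, Mul(-1, Add(O, 120))) = Add(7, Mul(-1, Add(120, O))) = Add(7, Add(-120, Mul(-1, O))) = Add(-113, Mul(-1, O)))
h = -8244
E = -8276 (E = Add(-8244, Mul(-1, Add(-113, Mul(-1, -145)))) = Add(-8244, Mul(-1, Add(-113, 145))) = Add(-8244, Mul(-1, 32)) = Add(-8244, -32) = -8276)
Add(Mul(E, Pow(-46849, -1)), Mul(Function('D')(94, 148), Pow(15695, -1))) = Add(Mul(-8276, Pow(-46849, -1)), Mul(-101, Pow(15695, -1))) = Add(Mul(-8276, Rational(-1, 46849)), Mul(-101, Rational(1, 15695))) = Add(Rational(8276, 46849), Rational(-101, 15695)) = Rational(125160071, 735295055)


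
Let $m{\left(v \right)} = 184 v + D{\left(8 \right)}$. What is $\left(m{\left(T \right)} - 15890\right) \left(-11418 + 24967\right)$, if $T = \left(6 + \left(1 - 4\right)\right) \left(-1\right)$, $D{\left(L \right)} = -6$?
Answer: $-222853952$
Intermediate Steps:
$T = -3$ ($T = \left(6 - 3\right) \left(-1\right) = 3 \left(-1\right) = -3$)
$m{\left(v \right)} = -6 + 184 v$ ($m{\left(v \right)} = 184 v - 6 = -6 + 184 v$)
$\left(m{\left(T \right)} - 15890\right) \left(-11418 + 24967\right) = \left(\left(-6 + 184 \left(-3\right)\right) - 15890\right) \left(-11418 + 24967\right) = \left(\left(-6 - 552\right) - 15890\right) 13549 = \left(-558 - 15890\right) 13549 = \left(-16448\right) 13549 = -222853952$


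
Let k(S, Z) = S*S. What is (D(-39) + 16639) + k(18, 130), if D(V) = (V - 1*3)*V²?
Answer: -46919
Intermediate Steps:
k(S, Z) = S²
D(V) = V²*(-3 + V) (D(V) = (V - 3)*V² = (-3 + V)*V² = V²*(-3 + V))
(D(-39) + 16639) + k(18, 130) = ((-39)²*(-3 - 39) + 16639) + 18² = (1521*(-42) + 16639) + 324 = (-63882 + 16639) + 324 = -47243 + 324 = -46919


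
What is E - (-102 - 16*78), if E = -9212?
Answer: -7862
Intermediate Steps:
E - (-102 - 16*78) = -9212 - (-102 - 16*78) = -9212 - (-102 - 1248) = -9212 - 1*(-1350) = -9212 + 1350 = -7862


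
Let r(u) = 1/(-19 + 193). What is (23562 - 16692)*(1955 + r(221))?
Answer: 389495795/29 ≈ 1.3431e+7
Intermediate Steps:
r(u) = 1/174
(23562 - 16692)*(1955 + r(221)) = (23562 - 16692)*(1955 + 1/174) = 6870*(340171/174) = 389495795/29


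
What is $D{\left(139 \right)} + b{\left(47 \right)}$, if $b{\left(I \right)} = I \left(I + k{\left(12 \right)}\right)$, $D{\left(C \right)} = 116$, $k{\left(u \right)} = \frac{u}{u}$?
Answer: $2372$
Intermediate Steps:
$k{\left(u \right)} = 1$
$b{\left(I \right)} = I \left(1 + I\right)$ ($b{\left(I \right)} = I \left(I + 1\right) = I \left(1 + I\right)$)
$D{\left(139 \right)} + b{\left(47 \right)} = 116 + 47 \left(1 + 47\right) = 116 + 47 \cdot 48 = 116 + 2256 = 2372$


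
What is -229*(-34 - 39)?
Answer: 16717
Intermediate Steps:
-229*(-34 - 39) = -229*(-73) = -1*(-16717) = 16717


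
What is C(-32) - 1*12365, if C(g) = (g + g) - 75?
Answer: -12504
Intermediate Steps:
C(g) = -75 + 2*g (C(g) = 2*g - 75 = -75 + 2*g)
C(-32) - 1*12365 = (-75 + 2*(-32)) - 1*12365 = (-75 - 64) - 12365 = -139 - 12365 = -12504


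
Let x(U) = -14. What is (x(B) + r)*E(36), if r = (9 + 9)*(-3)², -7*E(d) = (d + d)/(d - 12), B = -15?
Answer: -444/7 ≈ -63.429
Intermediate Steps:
E(d) = -2*d/(7*(-12 + d)) (E(d) = -(d + d)/(7*(d - 12)) = -2*d/(7*(-12 + d)))
r = 162 (r = 18*9 = 162)
(x(B) + r)*E(36) = (-14 + 162)*(-2*36/(-84 + 7*36)) = 148*(-2*36/(-84 + 252)) = 148*(-2*36/168) = 148*(-2*36*1/168) = 148*(-3/7) = -444/7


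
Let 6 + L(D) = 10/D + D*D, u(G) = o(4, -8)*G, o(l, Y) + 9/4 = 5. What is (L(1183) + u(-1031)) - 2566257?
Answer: -5534590931/4732 ≈ -1.1696e+6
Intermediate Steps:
o(l, Y) = 11/4 (o(l, Y) = -9/4 + 5 = 11/4)
u(G) = 11*G/4
L(D) = -6 + D² + 10/D (L(D) = -6 + (10/D + D*D) = -6 + (10/D + D²) = -6 + (D² + 10/D) = -6 + D² + 10/D)
(L(1183) + u(-1031)) - 2566257 = ((-6 + 1183² + 10/1183) + (11/4)*(-1031)) - 2566257 = ((-6 + 1399489 + 10*(1/1183)) - 11341/4) - 2566257 = ((-6 + 1399489 + 10/1183) - 11341/4) - 2566257 = (1655588399/1183 - 11341/4) - 2566257 = 6608937193/4732 - 2566257 = -5534590931/4732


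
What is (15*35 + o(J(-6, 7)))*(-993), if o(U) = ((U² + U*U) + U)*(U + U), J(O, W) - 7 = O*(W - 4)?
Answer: 4525101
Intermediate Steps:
J(O, W) = 7 + O*(-4 + W) (J(O, W) = 7 + O*(W - 4) = 7 + O*(-4 + W))
o(U) = 2*U*(U + 2*U²) (o(U) = ((U² + U²) + U)*(2*U) = (2*U² + U)*(2*U) = (U + 2*U²)*(2*U) = 2*U*(U + 2*U²))
(15*35 + o(J(-6, 7)))*(-993) = (15*35 + (7 - 4*(-6) - 6*7)²*(2 + 4*(7 - 4*(-6) - 6*7)))*(-993) = (525 + (7 + 24 - 42)²*(2 + 4*(7 + 24 - 42)))*(-993) = (525 + (-11)²*(2 + 4*(-11)))*(-993) = (525 + 121*(2 - 44))*(-993) = (525 + 121*(-42))*(-993) = (525 - 5082)*(-993) = -4557*(-993) = 4525101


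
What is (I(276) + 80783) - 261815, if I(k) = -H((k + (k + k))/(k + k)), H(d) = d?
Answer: -362067/2 ≈ -1.8103e+5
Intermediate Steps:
I(k) = -3/2 (I(k) = -(k + (k + k))/(k + k) = -(k + 2*k)/(2*k) = -3*k*1/(2*k) = -1*3/2 = -3/2)
(I(276) + 80783) - 261815 = (-3/2 + 80783) - 261815 = 161563/2 - 261815 = -362067/2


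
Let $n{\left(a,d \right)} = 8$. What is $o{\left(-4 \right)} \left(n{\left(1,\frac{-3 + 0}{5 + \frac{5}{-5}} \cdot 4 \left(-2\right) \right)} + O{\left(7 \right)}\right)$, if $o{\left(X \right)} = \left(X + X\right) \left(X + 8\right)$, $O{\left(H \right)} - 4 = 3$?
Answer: $-480$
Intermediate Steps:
$O{\left(H \right)} = 7$ ($O{\left(H \right)} = 4 + 3 = 7$)
$o{\left(X \right)} = 2 X \left(8 + X\right)$
$o{\left(-4 \right)} \left(n{\left(1,\frac{-3 + 0}{5 + \frac{5}{-5}} \cdot 4 \left(-2\right) \right)} + O{\left(7 \right)}\right) = 2 \left(-4\right) \left(8 - 4\right) \left(8 + 7\right) = 2 \left(-4\right) 4 \cdot 15 = \left(-32\right) 15 = -480$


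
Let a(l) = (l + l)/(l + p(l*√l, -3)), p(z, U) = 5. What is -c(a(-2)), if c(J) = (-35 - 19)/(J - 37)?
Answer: -162/115 ≈ -1.4087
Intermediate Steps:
a(l) = 2*l/(5 + l) (a(l) = (l + l)/(l + 5) = (2*l)/(5 + l) = 2*l/(5 + l))
c(J) = -54/(-37 + J)
-c(a(-2)) = -(-54)/(-37 + 2*(-2)/(5 - 2)) = -(-54)/(-37 + 2*(-2)/3) = -(-54)/(-37 + 2*(-2)*(⅓)) = -(-54)/(-37 - 4/3) = -(-54)/(-115/3) = -(-54)*(-3)/115 = -1*162/115 = -162/115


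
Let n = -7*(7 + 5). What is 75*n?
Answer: -6300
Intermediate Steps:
n = -84 (n = -7*12 = -84)
75*n = 75*(-84) = -6300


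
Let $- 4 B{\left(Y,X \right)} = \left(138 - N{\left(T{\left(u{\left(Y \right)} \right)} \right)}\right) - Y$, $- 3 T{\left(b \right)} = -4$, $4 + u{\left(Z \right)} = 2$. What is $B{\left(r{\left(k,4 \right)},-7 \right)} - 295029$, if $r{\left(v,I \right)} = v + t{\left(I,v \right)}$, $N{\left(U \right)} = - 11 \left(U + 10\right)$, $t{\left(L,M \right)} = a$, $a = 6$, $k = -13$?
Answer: $- \frac{3541157}{12} \approx -2.951 \cdot 10^{5}$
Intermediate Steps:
$u{\left(Z \right)} = -2$ ($u{\left(Z \right)} = -4 + 2 = -2$)
$t{\left(L,M \right)} = 6$
$T{\left(b \right)} = \frac{4}{3}$ ($T{\left(b \right)} = \left(- \frac{1}{3}\right) \left(-4\right) = \frac{4}{3}$)
$N{\left(U \right)} = -110 - 11 U$ ($N{\left(U \right)} = - 11 \left(10 + U\right) = -110 - 11 U$)
$r{\left(v,I \right)} = 6 + v$ ($r{\left(v,I \right)} = v + 6 = 6 + v$)
$B{\left(Y,X \right)} = - \frac{197}{3} + \frac{Y}{4}$ ($B{\left(Y,X \right)} = - \frac{\left(138 - \left(-110 - \frac{44}{3}\right)\right) - Y}{4} = - \frac{\left(138 - - \frac{374}{3}\right) - Y}{4} = - \frac{\left(138 + \frac{374}{3}\right) - Y}{4} = - \frac{\frac{788}{3} - Y}{4} = - \frac{197}{3} + \frac{Y}{4}$)
$B{\left(r{\left(k,4 \right)},-7 \right)} - 295029 = \left(- \frac{197}{3} + \frac{6 - 13}{4}\right) - 295029 = \left(- \frac{197}{3} + \frac{1}{4} \left(-7\right)\right) - 295029 = \left(- \frac{197}{3} - \frac{7}{4}\right) - 295029 = - \frac{809}{12} - 295029 = - \frac{3541157}{12}$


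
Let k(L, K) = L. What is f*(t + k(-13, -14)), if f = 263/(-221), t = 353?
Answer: -5260/13 ≈ -404.62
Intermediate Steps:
f = -263/221 (f = 263*(-1/221) = -263/221 ≈ -1.1900)
f*(t + k(-13, -14)) = -263*(353 - 13)/221 = -263/221*340 = -5260/13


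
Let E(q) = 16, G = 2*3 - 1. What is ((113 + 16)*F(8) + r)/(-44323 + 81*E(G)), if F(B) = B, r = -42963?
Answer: 41931/43027 ≈ 0.97453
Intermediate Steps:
G = 5 (G = 6 - 1 = 5)
((113 + 16)*F(8) + r)/(-44323 + 81*E(G)) = ((113 + 16)*8 - 42963)/(-44323 + 81*16) = (129*8 - 42963)/(-44323 + 1296) = (1032 - 42963)/(-43027) = -41931*(-1/43027) = 41931/43027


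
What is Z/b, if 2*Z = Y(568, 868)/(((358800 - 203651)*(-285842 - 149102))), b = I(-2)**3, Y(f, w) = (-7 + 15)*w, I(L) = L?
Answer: 217/33740563328 ≈ 6.4314e-9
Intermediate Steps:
Y(f, w) = 8*w
b = -8 (b = (-2)**3 = -8)
Z = -217/4217570416 (Z = ((8*868)/(((358800 - 203651)*(-285842 - 149102))))/2 = (6944/((155149*(-434944))))/2 = (6944/(-67481126656))/2 = (6944*(-1/67481126656))/2 = (1/2)*(-217/2108785208) = -217/4217570416 ≈ -5.1451e-8)
Z/b = -217/4217570416/(-8) = -217/4217570416*(-1/8) = 217/33740563328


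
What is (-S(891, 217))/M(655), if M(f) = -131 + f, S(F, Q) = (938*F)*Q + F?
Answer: -181360377/524 ≈ -3.4611e+5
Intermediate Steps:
S(F, Q) = F + 938*F*Q (S(F, Q) = 938*F*Q + F = F + 938*F*Q)
(-S(891, 217))/M(655) = (-891*(1 + 938*217))/(-131 + 655) = -891*(1 + 203546)/524 = -891*203547*(1/524) = -1*181360377*(1/524) = -181360377*1/524 = -181360377/524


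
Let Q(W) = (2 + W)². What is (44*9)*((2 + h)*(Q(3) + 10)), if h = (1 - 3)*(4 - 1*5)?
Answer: 55440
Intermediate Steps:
h = 2 (h = -2*(4 - 5) = -2*(-1) = 2)
(44*9)*((2 + h)*(Q(3) + 10)) = (44*9)*((2 + 2)*((2 + 3)² + 10)) = 396*(4*(5² + 10)) = 396*(4*(25 + 10)) = 396*(4*35) = 396*140 = 55440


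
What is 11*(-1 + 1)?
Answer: 0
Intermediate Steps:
11*(-1 + 1) = 11*0 = 0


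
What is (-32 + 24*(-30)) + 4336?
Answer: 3584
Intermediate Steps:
(-32 + 24*(-30)) + 4336 = (-32 - 720) + 4336 = -752 + 4336 = 3584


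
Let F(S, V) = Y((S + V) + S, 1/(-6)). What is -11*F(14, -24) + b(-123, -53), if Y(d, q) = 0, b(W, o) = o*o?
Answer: 2809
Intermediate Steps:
b(W, o) = o²
F(S, V) = 0
-11*F(14, -24) + b(-123, -53) = -11*0 + (-53)² = 0 + 2809 = 2809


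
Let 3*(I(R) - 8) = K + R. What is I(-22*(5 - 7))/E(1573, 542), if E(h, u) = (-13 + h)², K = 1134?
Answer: 601/3650400 ≈ 0.00016464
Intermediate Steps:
I(R) = 386 + R/3 (I(R) = 8 + (1134 + R)/3 = 8 + (378 + R/3) = 386 + R/3)
I(-22*(5 - 7))/E(1573, 542) = (386 + (-22*(5 - 7))/3)/((-13 + 1573)²) = (386 + (-22*(-2))/3)/(1560²) = (386 + (⅓)*44)/2433600 = (386 + 44/3)*(1/2433600) = (1202/3)*(1/2433600) = 601/3650400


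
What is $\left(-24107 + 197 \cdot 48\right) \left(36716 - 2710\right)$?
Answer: $-498221906$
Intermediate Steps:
$\left(-24107 + 197 \cdot 48\right) \left(36716 - 2710\right) = \left(-24107 + 9456\right) 34006 = \left(-14651\right) 34006 = -498221906$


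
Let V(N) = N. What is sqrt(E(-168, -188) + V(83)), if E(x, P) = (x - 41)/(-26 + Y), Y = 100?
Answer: sqrt(439042)/74 ≈ 8.9541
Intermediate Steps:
E(x, P) = -41/74 + x/74 (E(x, P) = (x - 41)/(-26 + 100) = (-41 + x)/74 = (-41 + x)*(1/74) = -41/74 + x/74)
sqrt(E(-168, -188) + V(83)) = sqrt((-41/74 + (1/74)*(-168)) + 83) = sqrt((-41/74 - 84/37) + 83) = sqrt(-209/74 + 83) = sqrt(5933/74) = sqrt(439042)/74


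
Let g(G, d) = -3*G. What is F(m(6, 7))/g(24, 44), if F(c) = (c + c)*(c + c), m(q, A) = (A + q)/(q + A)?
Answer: -1/18 ≈ -0.055556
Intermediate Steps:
m(q, A) = 1 (m(q, A) = (A + q)/(A + q) = 1)
F(c) = 4*c² (F(c) = (2*c)*(2*c) = 4*c²)
F(m(6, 7))/g(24, 44) = (4*1²)/((-3*24)) = (4*1)/(-72) = 4*(-1/72) = -1/18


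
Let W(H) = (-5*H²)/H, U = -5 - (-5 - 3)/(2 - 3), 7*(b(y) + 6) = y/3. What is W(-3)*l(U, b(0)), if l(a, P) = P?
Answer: -90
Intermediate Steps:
b(y) = -6 + y/21 (b(y) = -6 + (y/3)/7 = -6 + y/21)
U = -13 (U = -5 - (-8)/(-1) = -5 - (-8)*(-1) = -5 - 1*8 = -5 - 8 = -13)
W(H) = -5*H
W(-3)*l(U, b(0)) = (-5*(-3))*(-6 + (1/21)*0) = 15*(-6 + 0) = 15*(-6) = -90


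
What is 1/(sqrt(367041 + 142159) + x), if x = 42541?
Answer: 2239/95222499 - 20*sqrt(1273)/1809227481 ≈ 2.3119e-5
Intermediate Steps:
1/(sqrt(367041 + 142159) + x) = 1/(sqrt(367041 + 142159) + 42541) = 1/(sqrt(509200) + 42541) = 1/(20*sqrt(1273) + 42541) = 1/(42541 + 20*sqrt(1273))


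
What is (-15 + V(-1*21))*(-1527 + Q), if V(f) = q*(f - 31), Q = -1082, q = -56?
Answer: -7558273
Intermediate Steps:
V(f) = 1736 - 56*f (V(f) = -56*(f - 31) = -56*(-31 + f) = 1736 - 56*f)
(-15 + V(-1*21))*(-1527 + Q) = (-15 + (1736 - (-56)*21))*(-1527 - 1082) = (-15 + (1736 - 56*(-21)))*(-2609) = (-15 + (1736 + 1176))*(-2609) = (-15 + 2912)*(-2609) = 2897*(-2609) = -7558273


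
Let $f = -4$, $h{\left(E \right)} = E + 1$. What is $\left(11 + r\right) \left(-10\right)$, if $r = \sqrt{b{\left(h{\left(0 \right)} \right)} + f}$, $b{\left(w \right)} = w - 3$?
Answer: $-110 - 10 i \sqrt{6} \approx -110.0 - 24.495 i$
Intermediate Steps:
$h{\left(E \right)} = 1 + E$
$b{\left(w \right)} = -3 + w$ ($b{\left(w \right)} = w - 3 = -3 + w$)
$r = i \sqrt{6}$ ($r = \sqrt{\left(-3 + \left(1 + 0\right)\right) - 4} = \sqrt{\left(-3 + 1\right) - 4} = \sqrt{-2 - 4} = \sqrt{-6} = i \sqrt{6} \approx 2.4495 i$)
$\left(11 + r\right) \left(-10\right) = \left(11 + i \sqrt{6}\right) \left(-10\right) = -110 - 10 i \sqrt{6}$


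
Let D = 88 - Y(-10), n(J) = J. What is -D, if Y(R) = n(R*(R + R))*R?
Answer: -2088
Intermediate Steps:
Y(R) = 2*R**3 (Y(R) = (R*(R + R))*R = (R*(2*R))*R = (2*R**2)*R = 2*R**3)
D = 2088 (D = 88 - 2*(-10)**3 = 88 - 2*(-1000) = 88 - 1*(-2000) = 88 + 2000 = 2088)
-D = -1*2088 = -2088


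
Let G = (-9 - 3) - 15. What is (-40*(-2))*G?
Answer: -2160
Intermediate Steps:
G = -27 (G = -12 - 15 = -27)
(-40*(-2))*G = -40*(-2)*(-27) = 80*(-27) = -2160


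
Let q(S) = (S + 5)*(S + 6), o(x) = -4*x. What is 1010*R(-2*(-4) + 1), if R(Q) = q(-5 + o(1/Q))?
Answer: -20200/81 ≈ -249.38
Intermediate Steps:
q(S) = (5 + S)*(6 + S)
R(Q) = -25 + (-5 - 4/Q)**2 - 44/Q (R(Q) = 30 + (-5 - 4/Q)**2 + 11*(-5 - 4/Q) = 30 + (-5 - 4/Q)**2 + (-55 - 44/Q) = -25 + (-5 - 4/Q)**2 - 44/Q)
1010*R(-2*(-4) + 1) = 1010*(4*(4 - (-2*(-4) + 1))/(-2*(-4) + 1)**2) = 1010*(4*(4 - (8 + 1))/(8 + 1)**2) = 1010*(4*(4 - 1*9)/9**2) = 1010*(4*(1/81)*(4 - 9)) = 1010*(4*(1/81)*(-5)) = 1010*(-20/81) = -20200/81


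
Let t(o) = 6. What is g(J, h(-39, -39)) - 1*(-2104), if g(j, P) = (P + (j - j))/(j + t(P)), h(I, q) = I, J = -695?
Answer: 111515/53 ≈ 2104.1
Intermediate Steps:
g(j, P) = P/(6 + j) (g(j, P) = (P + (j - j))/(j + 6) = (P + 0)/(6 + j) = P/(6 + j))
g(J, h(-39, -39)) - 1*(-2104) = -39/(6 - 695) - 1*(-2104) = -39/(-689) + 2104 = -39*(-1/689) + 2104 = 3/53 + 2104 = 111515/53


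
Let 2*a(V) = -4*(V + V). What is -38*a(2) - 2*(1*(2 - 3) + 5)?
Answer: 296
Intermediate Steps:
a(V) = -4*V (a(V) = (-4*(V + V))/2 = (-8*V)/2 = -4*V)
-38*a(2) - 2*(1*(2 - 3) + 5) = -(-152)*2 - 2*(1*(2 - 3) + 5) = -38*(-8) - 2*(1*(-1) + 5) = 304 - 2*(-1 + 5) = 304 - 2*4 = 304 - 8 = 296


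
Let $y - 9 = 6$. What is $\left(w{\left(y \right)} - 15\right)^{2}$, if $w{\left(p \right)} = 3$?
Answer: $144$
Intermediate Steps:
$y = 15$ ($y = 9 + 6 = 15$)
$\left(w{\left(y \right)} - 15\right)^{2} = \left(3 - 15\right)^{2} = \left(-12\right)^{2} = 144$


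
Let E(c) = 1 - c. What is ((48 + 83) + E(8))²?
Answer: 15376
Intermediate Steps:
((48 + 83) + E(8))² = ((48 + 83) + (1 - 1*8))² = (131 + (1 - 8))² = (131 - 7)² = 124² = 15376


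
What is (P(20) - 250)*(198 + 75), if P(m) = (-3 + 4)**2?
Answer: -67977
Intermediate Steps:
P(m) = 1 (P(m) = 1**2 = 1)
(P(20) - 250)*(198 + 75) = (1 - 250)*(198 + 75) = -249*273 = -67977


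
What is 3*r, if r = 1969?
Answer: 5907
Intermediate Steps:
3*r = 3*1969 = 5907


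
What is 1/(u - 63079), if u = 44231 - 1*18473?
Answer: -1/37321 ≈ -2.6795e-5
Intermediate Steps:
u = 25758 (u = 44231 - 18473 = 25758)
1/(u - 63079) = 1/(25758 - 63079) = 1/(-37321) = -1/37321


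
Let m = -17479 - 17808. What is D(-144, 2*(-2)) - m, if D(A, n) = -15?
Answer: 35272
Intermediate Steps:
m = -35287
D(-144, 2*(-2)) - m = -15 - 1*(-35287) = -15 + 35287 = 35272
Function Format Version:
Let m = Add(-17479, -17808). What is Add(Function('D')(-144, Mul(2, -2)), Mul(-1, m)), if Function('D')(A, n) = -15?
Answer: 35272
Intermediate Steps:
m = -35287
Add(Function('D')(-144, Mul(2, -2)), Mul(-1, m)) = Add(-15, Mul(-1, -35287)) = Add(-15, 35287) = 35272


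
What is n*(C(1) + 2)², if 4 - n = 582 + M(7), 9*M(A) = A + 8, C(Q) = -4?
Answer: -6956/3 ≈ -2318.7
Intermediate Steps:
M(A) = 8/9 + A/9 (M(A) = (A + 8)/9 = (8 + A)/9 = 8/9 + A/9)
n = -1739/3 (n = 4 - (582 + (8/9 + (⅑)*7)) = 4 - (582 + (8/9 + 7/9)) = 4 - (582 + 5/3) = 4 - 1*1751/3 = 4 - 1751/3 = -1739/3 ≈ -579.67)
n*(C(1) + 2)² = -1739*(-4 + 2)²/3 = -1739/3*(-2)² = -1739/3*4 = -6956/3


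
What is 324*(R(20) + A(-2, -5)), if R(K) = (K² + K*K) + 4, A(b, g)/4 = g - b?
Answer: 256608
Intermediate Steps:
A(b, g) = -4*b + 4*g (A(b, g) = 4*(g - b) = -4*b + 4*g)
R(K) = 4 + 2*K² (R(K) = (K² + K²) + 4 = 2*K² + 4 = 4 + 2*K²)
324*(R(20) + A(-2, -5)) = 324*((4 + 2*20²) + (-4*(-2) + 4*(-5))) = 324*((4 + 2*400) + (8 - 20)) = 324*((4 + 800) - 12) = 324*(804 - 12) = 324*792 = 256608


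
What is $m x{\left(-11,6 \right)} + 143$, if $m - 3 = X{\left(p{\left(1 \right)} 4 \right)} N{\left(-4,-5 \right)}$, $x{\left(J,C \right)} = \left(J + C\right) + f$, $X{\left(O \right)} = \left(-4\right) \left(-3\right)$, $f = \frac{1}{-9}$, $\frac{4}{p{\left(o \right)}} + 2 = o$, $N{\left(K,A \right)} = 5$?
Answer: $-179$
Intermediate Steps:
$p{\left(o \right)} = \frac{4}{-2 + o}$
$f = - \frac{1}{9} \approx -0.11111$
$X{\left(O \right)} = 12$
$x{\left(J,C \right)} = - \frac{1}{9} + C + J$ ($x{\left(J,C \right)} = \left(J + C\right) - \frac{1}{9} = \left(C + J\right) - \frac{1}{9} = - \frac{1}{9} + C + J$)
$m = 63$ ($m = 3 + 12 \cdot 5 = 3 + 60 = 63$)
$m x{\left(-11,6 \right)} + 143 = 63 \left(- \frac{1}{9} + 6 - 11\right) + 143 = 63 \left(- \frac{46}{9}\right) + 143 = -322 + 143 = -179$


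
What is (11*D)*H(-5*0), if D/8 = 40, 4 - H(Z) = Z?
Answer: 14080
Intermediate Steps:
H(Z) = 4 - Z
D = 320 (D = 8*40 = 320)
(11*D)*H(-5*0) = (11*320)*(4 - (-5)*0) = 3520*(4 - 1*0) = 3520*(4 + 0) = 3520*4 = 14080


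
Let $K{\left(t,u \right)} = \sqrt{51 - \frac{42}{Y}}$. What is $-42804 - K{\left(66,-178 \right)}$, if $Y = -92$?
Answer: $-42804 - \frac{3 \sqrt{12098}}{46} \approx -42811.0$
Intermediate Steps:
$K{\left(t,u \right)} = \frac{3 \sqrt{12098}}{46}$ ($K{\left(t,u \right)} = \sqrt{51 - \frac{42}{-92}} = \sqrt{51 - - \frac{21}{46}} = \sqrt{51 + \frac{21}{46}} = \sqrt{\frac{2367}{46}} = \frac{3 \sqrt{12098}}{46}$)
$-42804 - K{\left(66,-178 \right)} = -42804 - \frac{3 \sqrt{12098}}{46}$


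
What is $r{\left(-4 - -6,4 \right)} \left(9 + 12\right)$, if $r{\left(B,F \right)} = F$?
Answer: $84$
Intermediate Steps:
$r{\left(-4 - -6,4 \right)} \left(9 + 12\right) = 4 \left(9 + 12\right) = 4 \cdot 21 = 84$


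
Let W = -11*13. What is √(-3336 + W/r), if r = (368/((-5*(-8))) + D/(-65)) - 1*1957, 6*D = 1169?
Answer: I*√1930945717647786/760811 ≈ 57.758*I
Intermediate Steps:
D = 1169/6 (D = (⅙)*1169 = 1169/6 ≈ 194.83)
W = -143
r = -760811/390 (r = (368/((-5*(-8))) + (1169/6)/(-65)) - 1*1957 = (368/40 + (1169/6)*(-1/65)) - 1957 = (368*(1/40) - 1169/390) - 1957 = (46/5 - 1169/390) - 1957 = 2419/390 - 1957 = -760811/390 ≈ -1950.8)
√(-3336 + W/r) = √(-3336 - 143/(-760811/390)) = √(-3336 - 143*(-390/760811)) = √(-3336 + 55770/760811) = √(-2538009726/760811) = I*√1930945717647786/760811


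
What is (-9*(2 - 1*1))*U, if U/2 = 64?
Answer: -1152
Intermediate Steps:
U = 128 (U = 2*64 = 128)
(-9*(2 - 1*1))*U = -9*(2 - 1*1)*128 = -9*(2 - 1)*128 = -9*1*128 = -9*128 = -1152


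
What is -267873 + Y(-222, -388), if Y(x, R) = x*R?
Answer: -181737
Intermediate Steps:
Y(x, R) = R*x
-267873 + Y(-222, -388) = -267873 - 388*(-222) = -267873 + 86136 = -181737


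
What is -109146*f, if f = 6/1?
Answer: -654876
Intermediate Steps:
f = 6 (f = 6*1 = 6)
-109146*f = -109146*6 = -654876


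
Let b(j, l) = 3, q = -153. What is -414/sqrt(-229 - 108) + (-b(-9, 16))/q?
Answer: 1/51 + 414*I*sqrt(337)/337 ≈ 0.019608 + 22.552*I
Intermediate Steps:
-414/sqrt(-229 - 108) + (-b(-9, 16))/q = -414/sqrt(-229 - 108) - 1*3/(-153) = -414*(-I*sqrt(337)/337) - 3*(-1/153) = -414*(-I*sqrt(337)/337) + 1/51 = -(-414)*I*sqrt(337)/337 + 1/51 = 414*I*sqrt(337)/337 + 1/51 = 1/51 + 414*I*sqrt(337)/337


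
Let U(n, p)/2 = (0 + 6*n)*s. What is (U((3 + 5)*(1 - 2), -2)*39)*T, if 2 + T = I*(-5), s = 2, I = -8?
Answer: -284544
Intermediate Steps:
U(n, p) = 24*n (U(n, p) = 2*((0 + 6*n)*2) = 2*((6*n)*2) = 2*(12*n) = 24*n)
T = 38 (T = -2 - 8*(-5) = -2 + 40 = 38)
(U((3 + 5)*(1 - 2), -2)*39)*T = ((24*((3 + 5)*(1 - 2)))*39)*38 = ((24*(8*(-1)))*39)*38 = ((24*(-8))*39)*38 = -192*39*38 = -7488*38 = -284544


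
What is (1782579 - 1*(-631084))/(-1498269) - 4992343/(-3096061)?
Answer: 7024872824/4638732218409 ≈ 0.0015144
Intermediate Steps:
(1782579 - 1*(-631084))/(-1498269) - 4992343/(-3096061) = (1782579 + 631084)*(-1/1498269) - 4992343*(-1/3096061) = 2413663*(-1/1498269) + 4992343/3096061 = -2413663/1498269 + 4992343/3096061 = 7024872824/4638732218409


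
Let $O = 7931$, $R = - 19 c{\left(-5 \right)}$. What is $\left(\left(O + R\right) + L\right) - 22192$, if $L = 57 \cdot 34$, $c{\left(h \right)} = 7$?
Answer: $-12456$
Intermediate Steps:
$R = -133$ ($R = \left(-19\right) 7 = -133$)
$L = 1938$
$\left(\left(O + R\right) + L\right) - 22192 = \left(\left(7931 - 133\right) + 1938\right) - 22192 = \left(7798 + 1938\right) - 22192 = 9736 - 22192 = -12456$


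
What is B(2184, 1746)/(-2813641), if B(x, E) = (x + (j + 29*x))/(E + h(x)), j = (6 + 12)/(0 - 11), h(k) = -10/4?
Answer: -1441404/107922827837 ≈ -1.3356e-5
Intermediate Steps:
h(k) = -5/2 (h(k) = -10*¼ = -5/2)
j = -18/11 (j = 18/(-11) = 18*(-1/11) = -18/11 ≈ -1.6364)
B(x, E) = (-18/11 + 30*x)/(-5/2 + E) (B(x, E) = (x + (-18/11 + 29*x))/(E - 5/2) = (-18/11 + 30*x)/(-5/2 + E))
B(2184, 1746)/(-2813641) = (12*(-3 + 55*2184)/(11*(-5 + 2*1746)))/(-2813641) = (12*(-3 + 120120)/(11*(-5 + 3492)))*(-1/2813641) = ((12/11)*120117/3487)*(-1/2813641) = ((12/11)*(1/3487)*120117)*(-1/2813641) = (1441404/38357)*(-1/2813641) = -1441404/107922827837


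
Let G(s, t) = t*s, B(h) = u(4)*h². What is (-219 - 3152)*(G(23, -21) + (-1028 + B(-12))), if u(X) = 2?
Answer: 4122733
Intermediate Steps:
B(h) = 2*h²
G(s, t) = s*t
(-219 - 3152)*(G(23, -21) + (-1028 + B(-12))) = (-219 - 3152)*(23*(-21) + (-1028 + 2*(-12)²)) = -3371*(-483 + (-1028 + 2*144)) = -3371*(-483 + (-1028 + 288)) = -3371*(-483 - 740) = -3371*(-1223) = 4122733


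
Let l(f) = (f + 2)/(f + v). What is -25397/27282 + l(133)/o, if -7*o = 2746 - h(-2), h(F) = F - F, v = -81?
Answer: -1826134957/1947825672 ≈ -0.93752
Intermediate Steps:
l(f) = (2 + f)/(-81 + f) (l(f) = (f + 2)/(f - 81) = (2 + f)/(-81 + f))
h(F) = 0
o = -2746/7 (o = -(2746 - 1*0)/7 = -(2746 + 0)/7 = -⅐*2746 = -2746/7 ≈ -392.29)
-25397/27282 + l(133)/o = -25397/27282 + ((2 + 133)/(-81 + 133))/(-2746/7) = -25397*1/27282 + (135/52)*(-7/2746) = -25397/27282 + ((1/52)*135)*(-7/2746) = -25397/27282 + (135/52)*(-7/2746) = -25397/27282 - 945/142792 = -1826134957/1947825672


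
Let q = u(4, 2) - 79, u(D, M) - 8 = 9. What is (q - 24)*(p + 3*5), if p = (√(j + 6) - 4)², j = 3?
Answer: -1376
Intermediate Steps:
u(D, M) = 17 (u(D, M) = 8 + 9 = 17)
q = -62 (q = 17 - 79 = -62)
p = 1 (p = (√(3 + 6) - 4)² = (√9 - 4)² = (3 - 4)² = (-1)² = 1)
(q - 24)*(p + 3*5) = (-62 - 24)*(1 + 3*5) = -86*(1 + 15) = -86*16 = -1376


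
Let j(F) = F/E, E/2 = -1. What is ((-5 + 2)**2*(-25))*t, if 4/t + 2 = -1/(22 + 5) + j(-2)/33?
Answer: 66825/149 ≈ 448.49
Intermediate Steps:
E = -2 (E = 2*(-1) = -2)
j(F) = -F/2 (j(F) = F/(-2) = F*(-1/2) = -F/2)
t = -297/149 (t = 4/(-2 + (-1/(22 + 5) - 1/2*(-2)/33)) = 4/(-2 + (-1/27 + 1*(1/33))) = 4/(-2 + (-1*1/27 + 1/33)) = 4/(-2 + (-1/27 + 1/33)) = 4/(-2 - 2/297) = 4/(-596/297) = 4*(-297/596) = -297/149 ≈ -1.9933)
((-5 + 2)**2*(-25))*t = ((-5 + 2)**2*(-25))*(-297/149) = ((-3)**2*(-25))*(-297/149) = (9*(-25))*(-297/149) = -225*(-297/149) = 66825/149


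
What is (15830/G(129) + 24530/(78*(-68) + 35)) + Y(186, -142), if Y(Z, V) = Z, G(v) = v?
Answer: 18788026/61791 ≈ 304.06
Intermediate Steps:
(15830/G(129) + 24530/(78*(-68) + 35)) + Y(186, -142) = (15830/129 + 24530/(78*(-68) + 35)) + 186 = (15830*(1/129) + 24530/(-5304 + 35)) + 186 = (15830/129 + 24530/(-5269)) + 186 = (15830/129 + 24530*(-1/5269)) + 186 = (15830/129 - 2230/479) + 186 = 7294900/61791 + 186 = 18788026/61791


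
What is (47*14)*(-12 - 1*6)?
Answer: -11844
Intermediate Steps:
(47*14)*(-12 - 1*6) = 658*(-12 - 6) = 658*(-18) = -11844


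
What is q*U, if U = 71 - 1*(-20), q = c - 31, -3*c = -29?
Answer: -5824/3 ≈ -1941.3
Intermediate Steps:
c = 29/3 (c = -⅓*(-29) = 29/3 ≈ 9.6667)
q = -64/3 (q = 29/3 - 31 = -64/3 ≈ -21.333)
U = 91 (U = 71 + 20 = 91)
q*U = -64/3*91 = -5824/3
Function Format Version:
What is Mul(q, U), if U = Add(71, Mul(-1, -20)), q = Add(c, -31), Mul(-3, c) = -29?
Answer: Rational(-5824, 3) ≈ -1941.3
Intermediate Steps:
c = Rational(29, 3) (c = Mul(Rational(-1, 3), -29) = Rational(29, 3) ≈ 9.6667)
q = Rational(-64, 3) (q = Add(Rational(29, 3), -31) = Rational(-64, 3) ≈ -21.333)
U = 91 (U = Add(71, 20) = 91)
Mul(q, U) = Mul(Rational(-64, 3), 91) = Rational(-5824, 3)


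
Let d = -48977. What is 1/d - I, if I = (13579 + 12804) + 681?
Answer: -1325513529/48977 ≈ -27064.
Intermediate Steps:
I = 27064 (I = 26383 + 681 = 27064)
1/d - I = 1/(-48977) - 1*27064 = -1/48977 - 27064 = -1325513529/48977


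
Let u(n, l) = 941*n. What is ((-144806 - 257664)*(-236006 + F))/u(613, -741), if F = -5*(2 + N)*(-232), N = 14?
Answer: 87515491620/576833 ≈ 1.5172e+5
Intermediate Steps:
F = 18560 (F = -5*(2 + 14)*(-232) = -5*16*(-232) = -80*(-232) = 18560)
((-144806 - 257664)*(-236006 + F))/u(613, -741) = ((-144806 - 257664)*(-236006 + 18560))/((941*613)) = -402470*(-217446)/576833 = 87515491620*(1/576833) = 87515491620/576833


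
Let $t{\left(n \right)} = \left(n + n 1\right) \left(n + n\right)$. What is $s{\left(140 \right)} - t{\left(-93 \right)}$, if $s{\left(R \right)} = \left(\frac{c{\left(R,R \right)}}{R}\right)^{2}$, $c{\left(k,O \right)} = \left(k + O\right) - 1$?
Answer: $- \frac{678003759}{19600} \approx -34592.0$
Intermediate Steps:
$c{\left(k,O \right)} = -1 + O + k$ ($c{\left(k,O \right)} = \left(O + k\right) - 1 = -1 + O + k$)
$t{\left(n \right)} = 4 n^{2}$ ($t{\left(n \right)} = \left(n + n\right) 2 n = 2 n 2 n = 4 n^{2}$)
$s{\left(R \right)} = \frac{\left(-1 + 2 R\right)^{2}}{R^{2}}$ ($s{\left(R \right)} = \left(\frac{-1 + R + R}{R}\right)^{2} = \left(\frac{-1 + 2 R}{R}\right)^{2} = \frac{\left(-1 + 2 R\right)^{2}}{R^{2}}$)
$s{\left(140 \right)} - t{\left(-93 \right)} = \frac{\left(-1 + 2 \cdot 140\right)^{2}}{19600} - 4 \left(-93\right)^{2} = \frac{\left(-1 + 280\right)^{2}}{19600} - 4 \cdot 8649 = \frac{279^{2}}{19600} - 34596 = \frac{1}{19600} \cdot 77841 - 34596 = \frac{77841}{19600} - 34596 = - \frac{678003759}{19600}$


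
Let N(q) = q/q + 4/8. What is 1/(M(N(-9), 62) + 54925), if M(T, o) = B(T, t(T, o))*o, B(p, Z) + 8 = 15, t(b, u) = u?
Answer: 1/55359 ≈ 1.8064e-5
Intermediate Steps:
N(q) = 3/2 (N(q) = 1 + 4*(⅛) = 1 + ½ = 3/2)
B(p, Z) = 7 (B(p, Z) = -8 + 15 = 7)
M(T, o) = 7*o
1/(M(N(-9), 62) + 54925) = 1/(7*62 + 54925) = 1/(434 + 54925) = 1/55359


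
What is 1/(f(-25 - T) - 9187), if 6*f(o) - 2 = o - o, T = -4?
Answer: -3/27560 ≈ -0.00010885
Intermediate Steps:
f(o) = 1/3 (f(o) = 1/3 + (o - o)/6 = 1/3 + (1/6)*0 = 1/3 + 0 = 1/3)
1/(f(-25 - T) - 9187) = 1/(1/3 - 9187) = 1/(-27560/3) = -3/27560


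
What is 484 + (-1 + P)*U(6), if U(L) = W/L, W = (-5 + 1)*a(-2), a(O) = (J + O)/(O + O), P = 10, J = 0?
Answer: 481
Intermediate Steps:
a(O) = ½ (a(O) = (0 + O)/(O + O) = O/((2*O)) = O*(1/(2*O)) = ½)
W = -2 (W = (-5 + 1)*(½) = -4*½ = -2)
U(L) = -2/L
484 + (-1 + P)*U(6) = 484 + (-1 + 10)*(-2/6) = 484 + 9*(-2*⅙) = 484 + 9*(-⅓) = 484 - 3 = 481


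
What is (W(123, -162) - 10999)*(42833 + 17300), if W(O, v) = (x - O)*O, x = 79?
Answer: -986842663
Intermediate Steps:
W(O, v) = O*(79 - O) (W(O, v) = (79 - O)*O = O*(79 - O))
(W(123, -162) - 10999)*(42833 + 17300) = (123*(79 - 1*123) - 10999)*(42833 + 17300) = (123*(79 - 123) - 10999)*60133 = (123*(-44) - 10999)*60133 = (-5412 - 10999)*60133 = -16411*60133 = -986842663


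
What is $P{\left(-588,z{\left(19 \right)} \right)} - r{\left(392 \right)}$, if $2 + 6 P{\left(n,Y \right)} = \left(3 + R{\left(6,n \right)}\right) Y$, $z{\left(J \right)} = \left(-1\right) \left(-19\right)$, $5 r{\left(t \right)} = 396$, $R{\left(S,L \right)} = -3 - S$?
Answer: $- \frac{1478}{15} \approx -98.533$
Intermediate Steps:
$r{\left(t \right)} = \frac{396}{5}$ ($r{\left(t \right)} = \frac{1}{5} \cdot 396 = \frac{396}{5}$)
$z{\left(J \right)} = 19$
$P{\left(n,Y \right)} = - \frac{1}{3} - Y$ ($P{\left(n,Y \right)} = - \frac{1}{3} + \frac{\left(3 - 9\right) Y}{6} = - \frac{1}{3} + \frac{\left(-6\right) Y}{6} = - \frac{1}{3} - Y$)
$P{\left(-588,z{\left(19 \right)} \right)} - r{\left(392 \right)} = \left(- \frac{1}{3} - 19\right) - \frac{396}{5} = - \frac{58}{3} - \frac{396}{5} = - \frac{1478}{15}$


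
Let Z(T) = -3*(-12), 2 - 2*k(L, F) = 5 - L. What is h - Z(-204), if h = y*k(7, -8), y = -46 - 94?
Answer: -316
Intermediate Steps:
k(L, F) = -3/2 + L/2 (k(L, F) = 1 - (5 - L)/2 = 1 + (-5/2 + L/2) = -3/2 + L/2)
y = -140
Z(T) = 36
h = -280 (h = -140*(-3/2 + (1/2)*7) = -140*(-3/2 + 7/2) = -140*2 = -280)
h - Z(-204) = -280 - 1*36 = -280 - 36 = -316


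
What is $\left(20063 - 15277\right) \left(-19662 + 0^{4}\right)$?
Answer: $-94102332$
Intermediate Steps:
$\left(20063 - 15277\right) \left(-19662 + 0^{4}\right) = 4786 \left(-19662 + 0\right) = 4786 \left(-19662\right) = -94102332$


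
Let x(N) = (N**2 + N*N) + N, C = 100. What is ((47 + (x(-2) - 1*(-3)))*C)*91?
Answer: 509600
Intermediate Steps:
x(N) = N + 2*N**2 (x(N) = (N**2 + N**2) + N = 2*N**2 + N = N + 2*N**2)
((47 + (x(-2) - 1*(-3)))*C)*91 = ((47 + (-2*(1 + 2*(-2)) - 1*(-3)))*100)*91 = ((47 + (-2*(1 - 4) + 3))*100)*91 = ((47 + (-2*(-3) + 3))*100)*91 = ((47 + (6 + 3))*100)*91 = ((47 + 9)*100)*91 = (56*100)*91 = 5600*91 = 509600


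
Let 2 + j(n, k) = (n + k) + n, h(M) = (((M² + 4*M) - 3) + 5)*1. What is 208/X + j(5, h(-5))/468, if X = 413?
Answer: 34513/64428 ≈ 0.53568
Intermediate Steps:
h(M) = 2 + M² + 4*M (h(M) = ((-3 + M² + 4*M) + 5)*1 = (2 + M² + 4*M)*1 = 2 + M² + 4*M)
j(n, k) = -2 + k + 2*n (j(n, k) = -2 + ((n + k) + n) = -2 + ((k + n) + n) = -2 + (k + 2*n) = -2 + k + 2*n)
208/X + j(5, h(-5))/468 = 208/413 + (-2 + (2 + (-5)² + 4*(-5)) + 2*5)/468 = 208*(1/413) + (-2 + (2 + 25 - 20) + 10)*(1/468) = 208/413 + (-2 + 7 + 10)*(1/468) = 208/413 + 15*(1/468) = 208/413 + 5/156 = 34513/64428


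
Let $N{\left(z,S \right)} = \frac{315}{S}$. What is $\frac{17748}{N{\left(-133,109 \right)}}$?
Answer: $\frac{214948}{35} \approx 6141.4$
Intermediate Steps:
$\frac{17748}{N{\left(-133,109 \right)}} = \frac{17748}{315 \cdot \frac{1}{109}} = \frac{17748}{\frac{315}{109}} = 17748 \cdot \frac{109}{315} = \frac{214948}{35}$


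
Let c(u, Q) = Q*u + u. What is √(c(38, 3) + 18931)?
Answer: √19083 ≈ 138.14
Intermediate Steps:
c(u, Q) = u + Q*u
√(c(38, 3) + 18931) = √(38*(1 + 3) + 18931) = √(38*4 + 18931) = √(152 + 18931) = √19083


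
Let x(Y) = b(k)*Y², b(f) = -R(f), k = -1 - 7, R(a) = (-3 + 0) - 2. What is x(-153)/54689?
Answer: 6885/3217 ≈ 2.1402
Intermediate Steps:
R(a) = -5 (R(a) = -3 - 2 = -5)
k = -8
b(f) = 5 (b(f) = -1*(-5) = 5)
x(Y) = 5*Y²
x(-153)/54689 = (5*(-153)²)/54689 = (5*23409)*(1/54689) = 117045*(1/54689) = 6885/3217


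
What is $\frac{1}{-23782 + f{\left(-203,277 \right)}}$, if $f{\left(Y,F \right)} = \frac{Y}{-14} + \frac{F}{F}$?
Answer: $- \frac{2}{47533} \approx -4.2076 \cdot 10^{-5}$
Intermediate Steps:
$f{\left(Y,F \right)} = 1 - \frac{Y}{14}$ ($f{\left(Y,F \right)} = Y \left(- \frac{1}{14}\right) + 1 = - \frac{Y}{14} + 1 = 1 - \frac{Y}{14}$)
$\frac{1}{-23782 + f{\left(-203,277 \right)}} = \frac{1}{-23782 + \left(1 - - \frac{29}{2}\right)} = \frac{1}{-23782 + \left(1 + \frac{29}{2}\right)} = \frac{1}{-23782 + \frac{31}{2}} = \frac{1}{- \frac{47533}{2}} = - \frac{2}{47533}$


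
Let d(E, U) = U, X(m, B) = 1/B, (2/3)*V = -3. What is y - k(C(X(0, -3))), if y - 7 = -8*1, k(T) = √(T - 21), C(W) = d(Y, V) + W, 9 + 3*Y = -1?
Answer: -1 - I*√930/6 ≈ -1.0 - 5.0826*I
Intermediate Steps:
Y = -10/3 (Y = -3 + (⅓)*(-1) = -3 - ⅓ = -10/3 ≈ -3.3333)
V = -9/2 (V = (3/2)*(-3) = -9/2 ≈ -4.5000)
C(W) = -9/2 + W
k(T) = √(-21 + T)
y = -1 (y = 7 - 8*1 = 7 - 8 = -1)
y - k(C(X(0, -3))) = -1 - √(-21 + (-9/2 + 1/(-3))) = -1 - √(-21 + (-9/2 - ⅓)) = -1 - √(-21 - 29/6) = -1 - √(-155/6) = -1 - I*√930/6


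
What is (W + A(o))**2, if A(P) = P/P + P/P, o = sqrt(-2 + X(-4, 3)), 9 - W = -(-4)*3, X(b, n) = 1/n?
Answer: 1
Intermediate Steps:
W = -3 (W = 9 - (-4)*(-1*3) = 9 - (-4)*(-3) = 9 - 1*12 = 9 - 12 = -3)
o = I*sqrt(15)/3 (o = sqrt(-2 + 1/3) = sqrt(-5/3) = I*sqrt(15)/3 ≈ 1.291*I)
A(P) = 2 (A(P) = 1 + 1 = 2)
(W + A(o))**2 = (-3 + 2)**2 = (-1)**2 = 1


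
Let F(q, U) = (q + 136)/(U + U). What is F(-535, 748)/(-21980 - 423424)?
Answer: 133/222108128 ≈ 5.9881e-7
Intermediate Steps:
F(q, U) = (136 + q)/(2*U) (F(q, U) = (136 + q)/((2*U)) = (136 + q)*(1/(2*U)) = (136 + q)/(2*U))
F(-535, 748)/(-21980 - 423424) = ((½)*(136 - 535)/748)/(-21980 - 423424) = ((½)*(1/748)*(-399))/(-445404) = -399/1496*(-1/445404) = 133/222108128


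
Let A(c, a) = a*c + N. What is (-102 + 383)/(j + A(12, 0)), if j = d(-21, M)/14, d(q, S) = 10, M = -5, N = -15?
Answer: -1967/100 ≈ -19.670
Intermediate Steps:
j = 5/7 (j = 10/14 = 10*(1/14) = 5/7 ≈ 0.71429)
A(c, a) = -15 + a*c (A(c, a) = a*c - 15 = -15 + a*c)
(-102 + 383)/(j + A(12, 0)) = (-102 + 383)/(5/7 + (-15 + 0*12)) = 281/(5/7 + (-15 + 0)) = 281/(5/7 - 15) = 281/(-100/7) = 281*(-7/100) = -1967/100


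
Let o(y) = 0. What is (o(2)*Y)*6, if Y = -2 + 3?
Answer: 0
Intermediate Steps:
Y = 1
(o(2)*Y)*6 = (0*1)*6 = 0*6 = 0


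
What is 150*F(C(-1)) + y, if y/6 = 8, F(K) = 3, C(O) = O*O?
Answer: 498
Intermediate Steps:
C(O) = O²
y = 48 (y = 6*8 = 48)
150*F(C(-1)) + y = 150*3 + 48 = 450 + 48 = 498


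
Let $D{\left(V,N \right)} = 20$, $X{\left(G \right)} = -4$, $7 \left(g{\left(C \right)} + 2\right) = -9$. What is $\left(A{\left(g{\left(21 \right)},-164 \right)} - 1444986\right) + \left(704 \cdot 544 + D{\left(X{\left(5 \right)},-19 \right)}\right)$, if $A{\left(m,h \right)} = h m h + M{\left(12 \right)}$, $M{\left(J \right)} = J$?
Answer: $- \frac{8052454}{7} \approx -1.1504 \cdot 10^{6}$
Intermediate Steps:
$g{\left(C \right)} = - \frac{23}{7}$ ($g{\left(C \right)} = -2 + \frac{1}{7} \left(-9\right) = -2 - \frac{9}{7} = - \frac{23}{7}$)
$A{\left(m,h \right)} = 12 + m h^{2}$ ($A{\left(m,h \right)} = h m h + 12 = m h^{2} + 12 = 12 + m h^{2}$)
$\left(A{\left(g{\left(21 \right)},-164 \right)} - 1444986\right) + \left(704 \cdot 544 + D{\left(X{\left(5 \right)},-19 \right)}\right) = \left(\left(12 - \frac{23 \left(-164\right)^{2}}{7}\right) - 1444986\right) + \left(704 \cdot 544 + 20\right) = \left(\left(12 - \frac{618608}{7}\right) - 1444986\right) + \left(382976 + 20\right) = \left(\left(12 - \frac{618608}{7}\right) - 1444986\right) + 382996 = \left(- \frac{618524}{7} - 1444986\right) + 382996 = - \frac{10733426}{7} + 382996 = - \frac{8052454}{7}$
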